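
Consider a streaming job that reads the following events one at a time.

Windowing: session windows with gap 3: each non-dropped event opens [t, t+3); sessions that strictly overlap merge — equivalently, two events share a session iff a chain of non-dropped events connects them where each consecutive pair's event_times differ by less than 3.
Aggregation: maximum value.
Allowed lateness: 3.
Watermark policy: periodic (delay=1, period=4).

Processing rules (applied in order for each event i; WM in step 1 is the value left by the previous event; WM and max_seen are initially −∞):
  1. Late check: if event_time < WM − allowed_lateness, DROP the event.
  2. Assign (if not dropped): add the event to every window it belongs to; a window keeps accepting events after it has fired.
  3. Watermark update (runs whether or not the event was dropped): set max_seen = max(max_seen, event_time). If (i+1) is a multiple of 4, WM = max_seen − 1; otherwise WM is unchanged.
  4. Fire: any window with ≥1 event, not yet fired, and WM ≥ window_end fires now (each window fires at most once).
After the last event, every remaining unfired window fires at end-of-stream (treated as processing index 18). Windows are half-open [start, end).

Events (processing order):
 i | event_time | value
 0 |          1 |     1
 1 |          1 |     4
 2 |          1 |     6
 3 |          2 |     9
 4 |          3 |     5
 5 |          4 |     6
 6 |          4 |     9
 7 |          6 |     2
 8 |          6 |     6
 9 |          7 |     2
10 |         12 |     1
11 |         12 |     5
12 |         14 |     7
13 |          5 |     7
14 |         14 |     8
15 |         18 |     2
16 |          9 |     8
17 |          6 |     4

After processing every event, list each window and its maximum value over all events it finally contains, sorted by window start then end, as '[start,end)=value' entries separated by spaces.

[1,10)=9 [12,17)=8 [18,21)=2

i=0 t=1 v=1: → [1,4); WM=−∞
i=1 t=1 v=4: → [1,4); WM=−∞
i=2 t=1 v=6: → [1,4); WM=−∞
i=3 t=2 v=9: → [1,5); WM=1
i=4 t=3 v=5: → [1,6); WM=1
i=5 t=4 v=6: → [1,7); WM=1
i=6 t=4 v=9: → [1,7); WM=1
i=7 t=6 v=2: → [1,9); WM=5
i=8 t=6 v=6: → [1,9); WM=5
i=9 t=7 v=2: → [1,10); WM=5
i=10 t=12 v=1: → [12,15); WM=5
i=11 t=12 v=5: → [12,15); WM=11
i=12 t=14 v=7: → [12,17); WM=11
i=13 t=5 v=7: DROP (t<11-3); WM=11
i=14 t=14 v=8: → [12,17); WM=11
i=15 t=18 v=2: → [18,21); WM=17
i=16 t=9 v=8: DROP (t<17-3); WM=17
i=17 t=6 v=4: DROP (t<17-3); WM=17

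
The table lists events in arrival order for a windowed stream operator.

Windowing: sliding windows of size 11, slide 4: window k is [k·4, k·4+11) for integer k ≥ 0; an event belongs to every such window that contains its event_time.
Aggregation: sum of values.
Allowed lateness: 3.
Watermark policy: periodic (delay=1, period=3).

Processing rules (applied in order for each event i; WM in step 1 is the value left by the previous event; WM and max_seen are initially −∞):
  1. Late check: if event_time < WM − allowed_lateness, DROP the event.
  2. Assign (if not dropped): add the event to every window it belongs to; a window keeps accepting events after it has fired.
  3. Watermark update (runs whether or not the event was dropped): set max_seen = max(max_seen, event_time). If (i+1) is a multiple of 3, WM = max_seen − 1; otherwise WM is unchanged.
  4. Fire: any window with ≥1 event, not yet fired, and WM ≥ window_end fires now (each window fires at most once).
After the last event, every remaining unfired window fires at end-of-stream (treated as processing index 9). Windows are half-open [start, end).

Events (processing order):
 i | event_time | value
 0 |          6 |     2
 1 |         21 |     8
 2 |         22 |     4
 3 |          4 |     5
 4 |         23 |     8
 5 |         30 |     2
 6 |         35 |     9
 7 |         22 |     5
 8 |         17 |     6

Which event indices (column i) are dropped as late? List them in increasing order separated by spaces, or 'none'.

3 7 8

i=0 t=6 v=2: → [4,15),[0,11); WM=−∞
i=1 t=21 v=8: → [20,31),[16,27),[12,23); WM=−∞
i=2 t=22 v=4: → [20,31),[16,27),[12,23); WM=21; [0,11) fires=2 [4,15) fires=2
i=3 t=4 v=5: DROP (t<21-3); WM=21
i=4 t=23 v=8: → [20,31),[16,27); WM=21
i=5 t=30 v=2: → [28,39),[24,35),[20,31); WM=29; [12,23) fires=12 [16,27) fires=20
i=6 t=35 v=9: → [32,43),[28,39); WM=29
i=7 t=22 v=5: DROP (t<29-3); WM=29
i=8 t=17 v=6: DROP (t<29-3); WM=34; [20,31) fires=22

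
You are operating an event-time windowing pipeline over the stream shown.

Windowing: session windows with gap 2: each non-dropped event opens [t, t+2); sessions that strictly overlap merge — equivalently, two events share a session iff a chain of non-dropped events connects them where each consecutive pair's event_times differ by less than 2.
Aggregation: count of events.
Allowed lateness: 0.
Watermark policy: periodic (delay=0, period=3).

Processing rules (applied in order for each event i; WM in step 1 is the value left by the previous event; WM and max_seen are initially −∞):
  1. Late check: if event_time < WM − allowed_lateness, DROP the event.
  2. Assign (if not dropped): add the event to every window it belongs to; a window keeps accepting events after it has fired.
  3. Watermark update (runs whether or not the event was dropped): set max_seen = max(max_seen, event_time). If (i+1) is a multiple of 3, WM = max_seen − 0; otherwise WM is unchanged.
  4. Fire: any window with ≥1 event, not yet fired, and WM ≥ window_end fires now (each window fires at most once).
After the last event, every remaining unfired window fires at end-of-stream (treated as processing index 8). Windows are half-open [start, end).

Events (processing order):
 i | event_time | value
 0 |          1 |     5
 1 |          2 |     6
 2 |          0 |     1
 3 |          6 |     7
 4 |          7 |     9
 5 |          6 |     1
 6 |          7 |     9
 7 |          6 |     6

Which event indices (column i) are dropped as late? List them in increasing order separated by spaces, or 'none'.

7

i=0 t=1 v=5: → [1,3); WM=−∞
i=1 t=2 v=6: → [1,4); WM=−∞
i=2 t=0 v=1: → [0,4); WM=2
i=3 t=6 v=7: → [6,8); WM=2
i=4 t=7 v=9: → [6,9); WM=2
i=5 t=6 v=1: → [6,9); WM=7
i=6 t=7 v=9: → [6,9); WM=7
i=7 t=6 v=6: DROP (t<7-0); WM=7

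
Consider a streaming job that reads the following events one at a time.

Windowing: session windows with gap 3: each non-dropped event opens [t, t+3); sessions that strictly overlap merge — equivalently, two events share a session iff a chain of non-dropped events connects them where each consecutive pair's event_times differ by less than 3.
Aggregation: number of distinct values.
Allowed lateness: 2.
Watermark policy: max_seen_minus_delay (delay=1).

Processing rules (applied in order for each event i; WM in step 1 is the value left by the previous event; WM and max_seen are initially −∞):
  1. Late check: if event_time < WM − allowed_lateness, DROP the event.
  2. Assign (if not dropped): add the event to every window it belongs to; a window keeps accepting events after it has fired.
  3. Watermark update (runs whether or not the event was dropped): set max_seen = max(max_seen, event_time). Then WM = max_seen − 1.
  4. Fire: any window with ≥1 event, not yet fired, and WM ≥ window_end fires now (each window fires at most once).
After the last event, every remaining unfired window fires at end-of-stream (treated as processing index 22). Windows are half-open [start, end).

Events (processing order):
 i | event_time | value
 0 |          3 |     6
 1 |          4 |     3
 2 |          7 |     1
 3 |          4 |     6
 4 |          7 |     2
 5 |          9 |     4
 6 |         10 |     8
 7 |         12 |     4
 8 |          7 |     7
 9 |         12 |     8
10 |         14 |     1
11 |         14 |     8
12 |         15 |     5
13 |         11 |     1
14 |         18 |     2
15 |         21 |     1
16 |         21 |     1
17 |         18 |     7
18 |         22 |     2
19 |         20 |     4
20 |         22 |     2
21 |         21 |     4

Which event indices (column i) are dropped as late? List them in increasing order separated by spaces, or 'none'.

i=0 t=3 v=6: → [3,6); WM=2
i=1 t=4 v=3: → [3,7); WM=3
i=2 t=7 v=1: → [7,10); WM=6
i=3 t=4 v=6: → [3,7); WM=6
i=4 t=7 v=2: → [7,10); WM=6
i=5 t=9 v=4: → [7,12); WM=8
i=6 t=10 v=8: → [7,13); WM=9
i=7 t=12 v=4: → [7,15); WM=11
i=8 t=7 v=7: DROP (t<11-2); WM=11
i=9 t=12 v=8: → [7,15); WM=11
i=10 t=14 v=1: → [7,17); WM=13
i=11 t=14 v=8: → [7,17); WM=13
i=12 t=15 v=5: → [7,18); WM=14
i=13 t=11 v=1: DROP (t<14-2); WM=14
i=14 t=18 v=2: → [18,21); WM=17
i=15 t=21 v=1: → [21,24); WM=20
i=16 t=21 v=1: → [21,24); WM=20
i=17 t=18 v=7: → [18,21); WM=20
i=18 t=22 v=2: → [21,25); WM=21
i=19 t=20 v=4: → [18,25); WM=21
i=20 t=22 v=2: → [18,25); WM=21
i=21 t=21 v=4: → [18,25); WM=21

8 13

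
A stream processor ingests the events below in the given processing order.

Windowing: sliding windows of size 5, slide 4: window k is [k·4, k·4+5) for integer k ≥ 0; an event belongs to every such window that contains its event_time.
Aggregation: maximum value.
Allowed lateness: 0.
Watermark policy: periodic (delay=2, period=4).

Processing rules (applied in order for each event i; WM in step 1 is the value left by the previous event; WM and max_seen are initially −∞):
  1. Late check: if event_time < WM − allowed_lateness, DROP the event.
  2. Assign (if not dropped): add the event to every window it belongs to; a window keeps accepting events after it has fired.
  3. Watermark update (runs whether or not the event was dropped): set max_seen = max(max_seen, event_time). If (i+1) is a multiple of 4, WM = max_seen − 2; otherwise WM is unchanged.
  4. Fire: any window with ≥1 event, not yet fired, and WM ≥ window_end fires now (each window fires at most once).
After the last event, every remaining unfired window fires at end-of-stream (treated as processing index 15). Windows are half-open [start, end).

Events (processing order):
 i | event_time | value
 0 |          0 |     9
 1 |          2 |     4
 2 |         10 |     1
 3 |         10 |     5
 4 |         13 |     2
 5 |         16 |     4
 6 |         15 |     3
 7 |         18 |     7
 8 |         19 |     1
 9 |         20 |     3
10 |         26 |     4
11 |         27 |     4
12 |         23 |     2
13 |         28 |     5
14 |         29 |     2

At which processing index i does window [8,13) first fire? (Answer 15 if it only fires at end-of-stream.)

7

i=0 t=0 v=9: → [0,5); WM=−∞
i=1 t=2 v=4: → [0,5); WM=−∞
i=2 t=10 v=1: → [8,13); WM=−∞
i=3 t=10 v=5: → [8,13); WM=8; [0,5) fires=9
i=4 t=13 v=2: → [12,17); WM=8
i=5 t=16 v=4: → [16,21),[12,17); WM=8
i=6 t=15 v=3: → [12,17); WM=8
i=7 t=18 v=7: → [16,21); WM=16; [8,13) fires=5
i=8 t=19 v=1: → [16,21); WM=16
i=9 t=20 v=3: → [20,25),[16,21); WM=16
i=10 t=26 v=4: → [24,29); WM=16
i=11 t=27 v=4: → [24,29); WM=25; [12,17) fires=4 [16,21) fires=7 [20,25) fires=3
i=12 t=23 v=2: DROP (t<25-0); WM=25
i=13 t=28 v=5: → [28,33),[24,29); WM=25
i=14 t=29 v=2: → [28,33); WM=25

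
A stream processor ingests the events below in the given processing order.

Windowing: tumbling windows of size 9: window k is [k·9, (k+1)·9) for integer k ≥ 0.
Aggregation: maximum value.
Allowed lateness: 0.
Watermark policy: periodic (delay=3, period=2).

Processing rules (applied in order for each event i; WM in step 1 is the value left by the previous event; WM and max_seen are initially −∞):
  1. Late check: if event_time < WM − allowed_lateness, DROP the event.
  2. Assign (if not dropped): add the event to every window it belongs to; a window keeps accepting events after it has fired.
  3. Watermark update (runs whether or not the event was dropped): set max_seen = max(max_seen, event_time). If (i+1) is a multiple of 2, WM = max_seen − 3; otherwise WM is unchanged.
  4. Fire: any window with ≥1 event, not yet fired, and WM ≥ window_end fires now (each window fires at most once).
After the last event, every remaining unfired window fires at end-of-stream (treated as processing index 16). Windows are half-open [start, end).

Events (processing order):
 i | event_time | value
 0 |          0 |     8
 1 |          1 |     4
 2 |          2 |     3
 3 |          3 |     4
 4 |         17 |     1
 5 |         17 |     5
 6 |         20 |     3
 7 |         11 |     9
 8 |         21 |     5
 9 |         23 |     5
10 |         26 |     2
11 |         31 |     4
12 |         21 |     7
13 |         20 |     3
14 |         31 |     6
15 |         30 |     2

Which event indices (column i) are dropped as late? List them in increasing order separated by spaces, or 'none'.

7 12 13

i=0 t=0 v=8: → [0,9); WM=−∞
i=1 t=1 v=4: → [0,9); WM=-2
i=2 t=2 v=3: → [0,9); WM=-2
i=3 t=3 v=4: → [0,9); WM=0
i=4 t=17 v=1: → [9,18); WM=0
i=5 t=17 v=5: → [9,18); WM=14; [0,9) fires=8
i=6 t=20 v=3: → [18,27); WM=14
i=7 t=11 v=9: DROP (t<14-0); WM=17
i=8 t=21 v=5: → [18,27); WM=17
i=9 t=23 v=5: → [18,27); WM=20; [9,18) fires=5
i=10 t=26 v=2: → [18,27); WM=20
i=11 t=31 v=4: → [27,36); WM=28; [18,27) fires=5
i=12 t=21 v=7: DROP (t<28-0); WM=28
i=13 t=20 v=3: DROP (t<28-0); WM=28
i=14 t=31 v=6: → [27,36); WM=28
i=15 t=30 v=2: → [27,36); WM=28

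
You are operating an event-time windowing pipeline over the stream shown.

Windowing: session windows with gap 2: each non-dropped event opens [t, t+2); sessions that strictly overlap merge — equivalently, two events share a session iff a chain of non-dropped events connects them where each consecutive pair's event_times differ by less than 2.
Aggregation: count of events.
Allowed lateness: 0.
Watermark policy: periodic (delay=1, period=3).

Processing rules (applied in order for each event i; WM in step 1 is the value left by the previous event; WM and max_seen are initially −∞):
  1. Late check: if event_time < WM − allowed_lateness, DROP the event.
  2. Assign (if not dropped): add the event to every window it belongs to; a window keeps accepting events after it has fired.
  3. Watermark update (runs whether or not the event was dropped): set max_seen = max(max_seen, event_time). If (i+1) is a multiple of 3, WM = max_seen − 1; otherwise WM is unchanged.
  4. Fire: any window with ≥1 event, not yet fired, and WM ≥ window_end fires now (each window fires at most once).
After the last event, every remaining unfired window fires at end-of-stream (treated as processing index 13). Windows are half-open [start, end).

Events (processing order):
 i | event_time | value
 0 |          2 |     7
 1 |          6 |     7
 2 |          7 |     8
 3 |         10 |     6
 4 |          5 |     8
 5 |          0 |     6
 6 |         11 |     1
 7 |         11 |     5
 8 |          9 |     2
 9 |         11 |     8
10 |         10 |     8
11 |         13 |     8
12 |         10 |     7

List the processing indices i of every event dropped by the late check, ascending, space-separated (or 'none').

i=0 t=2 v=7: → [2,4); WM=−∞
i=1 t=6 v=7: → [6,8); WM=−∞
i=2 t=7 v=8: → [6,9); WM=6
i=3 t=10 v=6: → [10,12); WM=6
i=4 t=5 v=8: DROP (t<6-0); WM=6
i=5 t=0 v=6: DROP (t<6-0); WM=9
i=6 t=11 v=1: → [10,13); WM=9
i=7 t=11 v=5: → [10,13); WM=9
i=8 t=9 v=2: → [9,13); WM=10
i=9 t=11 v=8: → [9,13); WM=10
i=10 t=10 v=8: → [9,13); WM=10
i=11 t=13 v=8: → [13,15); WM=12
i=12 t=10 v=7: DROP (t<12-0); WM=12

4 5 12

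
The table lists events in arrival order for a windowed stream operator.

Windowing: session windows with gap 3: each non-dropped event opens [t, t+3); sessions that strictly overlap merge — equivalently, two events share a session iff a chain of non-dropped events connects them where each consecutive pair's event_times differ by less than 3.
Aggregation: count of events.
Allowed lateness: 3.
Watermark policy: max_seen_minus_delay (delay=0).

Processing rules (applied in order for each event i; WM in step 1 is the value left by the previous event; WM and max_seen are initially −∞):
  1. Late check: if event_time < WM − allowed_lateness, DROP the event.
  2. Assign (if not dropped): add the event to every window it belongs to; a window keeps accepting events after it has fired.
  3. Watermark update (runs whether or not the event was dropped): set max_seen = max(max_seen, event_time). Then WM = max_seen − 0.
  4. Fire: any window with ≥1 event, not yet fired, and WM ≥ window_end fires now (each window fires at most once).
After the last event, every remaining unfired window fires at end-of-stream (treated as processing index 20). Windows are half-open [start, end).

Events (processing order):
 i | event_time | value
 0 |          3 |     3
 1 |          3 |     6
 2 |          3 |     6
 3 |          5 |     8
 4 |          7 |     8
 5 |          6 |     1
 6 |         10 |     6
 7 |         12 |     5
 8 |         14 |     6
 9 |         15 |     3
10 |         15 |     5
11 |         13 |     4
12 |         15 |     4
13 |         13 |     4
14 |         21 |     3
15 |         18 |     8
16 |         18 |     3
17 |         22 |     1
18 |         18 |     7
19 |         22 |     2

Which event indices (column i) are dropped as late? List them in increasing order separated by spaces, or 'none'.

18

i=0 t=3 v=3: → [3,6); WM=3
i=1 t=3 v=6: → [3,6); WM=3
i=2 t=3 v=6: → [3,6); WM=3
i=3 t=5 v=8: → [3,8); WM=5
i=4 t=7 v=8: → [3,10); WM=7
i=5 t=6 v=1: → [3,10); WM=7
i=6 t=10 v=6: → [10,13); WM=10
i=7 t=12 v=5: → [10,15); WM=12
i=8 t=14 v=6: → [10,17); WM=14
i=9 t=15 v=3: → [10,18); WM=15
i=10 t=15 v=5: → [10,18); WM=15
i=11 t=13 v=4: → [10,18); WM=15
i=12 t=15 v=4: → [10,18); WM=15
i=13 t=13 v=4: → [10,18); WM=15
i=14 t=21 v=3: → [21,24); WM=21
i=15 t=18 v=8: → [18,21); WM=21
i=16 t=18 v=3: → [18,21); WM=21
i=17 t=22 v=1: → [21,25); WM=22
i=18 t=18 v=7: DROP (t<22-3); WM=22
i=19 t=22 v=2: → [21,25); WM=22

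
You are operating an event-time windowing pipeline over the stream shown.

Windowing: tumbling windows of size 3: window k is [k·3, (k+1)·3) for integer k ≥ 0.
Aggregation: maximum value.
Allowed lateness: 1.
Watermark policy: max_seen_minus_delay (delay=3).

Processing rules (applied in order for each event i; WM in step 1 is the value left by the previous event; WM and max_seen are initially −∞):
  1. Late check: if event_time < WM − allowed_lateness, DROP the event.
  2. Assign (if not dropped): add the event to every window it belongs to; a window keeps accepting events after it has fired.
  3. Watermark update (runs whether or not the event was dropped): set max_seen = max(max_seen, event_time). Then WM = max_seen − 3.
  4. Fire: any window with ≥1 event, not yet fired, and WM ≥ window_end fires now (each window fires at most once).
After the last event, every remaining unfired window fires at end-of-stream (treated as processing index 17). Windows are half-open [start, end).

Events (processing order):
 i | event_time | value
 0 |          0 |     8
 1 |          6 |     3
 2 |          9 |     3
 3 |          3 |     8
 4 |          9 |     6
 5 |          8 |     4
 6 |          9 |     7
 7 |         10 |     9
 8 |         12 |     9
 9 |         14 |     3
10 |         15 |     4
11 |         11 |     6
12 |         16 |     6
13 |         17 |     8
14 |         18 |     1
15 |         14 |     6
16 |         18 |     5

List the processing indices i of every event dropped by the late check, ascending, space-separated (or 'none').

3

i=0 t=0 v=8: → [0,3); WM=-3
i=1 t=6 v=3: → [6,9); WM=3; [0,3) fires=8
i=2 t=9 v=3: → [9,12); WM=6
i=3 t=3 v=8: DROP (t<6-1); WM=6
i=4 t=9 v=6: → [9,12); WM=6
i=5 t=8 v=4: → [6,9); WM=6
i=6 t=9 v=7: → [9,12); WM=6
i=7 t=10 v=9: → [9,12); WM=7
i=8 t=12 v=9: → [12,15); WM=9; [6,9) fires=4
i=9 t=14 v=3: → [12,15); WM=11
i=10 t=15 v=4: → [15,18); WM=12; [9,12) fires=9
i=11 t=11 v=6: → [9,12); WM=12
i=12 t=16 v=6: → [15,18); WM=13
i=13 t=17 v=8: → [15,18); WM=14
i=14 t=18 v=1: → [18,21); WM=15; [12,15) fires=9
i=15 t=14 v=6: → [12,15); WM=15
i=16 t=18 v=5: → [18,21); WM=15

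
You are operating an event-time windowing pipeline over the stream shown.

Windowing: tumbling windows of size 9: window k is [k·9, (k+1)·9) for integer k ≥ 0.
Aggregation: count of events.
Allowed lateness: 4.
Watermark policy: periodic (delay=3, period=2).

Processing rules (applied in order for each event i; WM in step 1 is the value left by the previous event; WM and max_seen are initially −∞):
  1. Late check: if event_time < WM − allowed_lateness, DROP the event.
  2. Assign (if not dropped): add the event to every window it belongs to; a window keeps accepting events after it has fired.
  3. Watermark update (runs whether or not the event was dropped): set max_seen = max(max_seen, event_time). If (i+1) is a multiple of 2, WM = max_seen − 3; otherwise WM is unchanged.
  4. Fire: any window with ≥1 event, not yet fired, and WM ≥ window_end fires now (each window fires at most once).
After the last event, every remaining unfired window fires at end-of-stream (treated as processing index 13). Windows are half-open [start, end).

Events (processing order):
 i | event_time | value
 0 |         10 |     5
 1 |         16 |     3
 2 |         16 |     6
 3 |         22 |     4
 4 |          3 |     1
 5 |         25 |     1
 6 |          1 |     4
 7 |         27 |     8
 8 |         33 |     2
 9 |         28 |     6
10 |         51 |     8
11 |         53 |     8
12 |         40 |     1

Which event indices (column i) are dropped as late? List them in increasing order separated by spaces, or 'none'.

i=0 t=10 v=5: → [9,18); WM=−∞
i=1 t=16 v=3: → [9,18); WM=13
i=2 t=16 v=6: → [9,18); WM=13
i=3 t=22 v=4: → [18,27); WM=19; [9,18) fires=3
i=4 t=3 v=1: DROP (t<19-4); WM=19
i=5 t=25 v=1: → [18,27); WM=22
i=6 t=1 v=4: DROP (t<22-4); WM=22
i=7 t=27 v=8: → [27,36); WM=24
i=8 t=33 v=2: → [27,36); WM=24
i=9 t=28 v=6: → [27,36); WM=30; [18,27) fires=2
i=10 t=51 v=8: → [45,54); WM=30
i=11 t=53 v=8: → [45,54); WM=50; [27,36) fires=3
i=12 t=40 v=1: DROP (t<50-4); WM=50

4 6 12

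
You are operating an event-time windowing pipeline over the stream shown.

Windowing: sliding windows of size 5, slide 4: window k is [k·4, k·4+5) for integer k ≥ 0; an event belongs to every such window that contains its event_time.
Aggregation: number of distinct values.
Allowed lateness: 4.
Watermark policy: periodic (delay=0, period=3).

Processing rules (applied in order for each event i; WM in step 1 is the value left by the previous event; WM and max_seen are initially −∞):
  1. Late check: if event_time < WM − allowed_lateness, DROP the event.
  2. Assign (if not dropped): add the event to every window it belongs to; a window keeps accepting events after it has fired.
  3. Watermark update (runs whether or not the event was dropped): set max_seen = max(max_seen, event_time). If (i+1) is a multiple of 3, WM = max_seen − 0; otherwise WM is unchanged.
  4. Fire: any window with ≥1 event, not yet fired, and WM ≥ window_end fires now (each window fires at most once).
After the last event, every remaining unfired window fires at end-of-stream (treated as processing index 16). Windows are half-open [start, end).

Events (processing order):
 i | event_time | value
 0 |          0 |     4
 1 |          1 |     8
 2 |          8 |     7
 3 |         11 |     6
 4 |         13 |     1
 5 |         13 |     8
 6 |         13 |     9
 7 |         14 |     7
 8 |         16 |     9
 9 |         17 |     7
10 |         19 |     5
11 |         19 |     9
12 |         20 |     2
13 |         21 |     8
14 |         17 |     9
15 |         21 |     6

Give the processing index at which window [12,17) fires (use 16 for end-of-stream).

11

i=0 t=0 v=4: → [0,5); WM=−∞
i=1 t=1 v=8: → [0,5); WM=−∞
i=2 t=8 v=7: → [8,13),[4,9); WM=8; [0,5) fires=2
i=3 t=11 v=6: → [8,13); WM=8
i=4 t=13 v=1: → [12,17); WM=8
i=5 t=13 v=8: → [12,17); WM=13; [4,9) fires=1 [8,13) fires=2
i=6 t=13 v=9: → [12,17); WM=13
i=7 t=14 v=7: → [12,17); WM=13
i=8 t=16 v=9: → [16,21),[12,17); WM=16
i=9 t=17 v=7: → [16,21); WM=16
i=10 t=19 v=5: → [16,21); WM=16
i=11 t=19 v=9: → [16,21); WM=19; [12,17) fires=4
i=12 t=20 v=2: → [20,25),[16,21); WM=19
i=13 t=21 v=8: → [20,25); WM=19
i=14 t=17 v=9: → [16,21); WM=21; [16,21) fires=4
i=15 t=21 v=6: → [20,25); WM=21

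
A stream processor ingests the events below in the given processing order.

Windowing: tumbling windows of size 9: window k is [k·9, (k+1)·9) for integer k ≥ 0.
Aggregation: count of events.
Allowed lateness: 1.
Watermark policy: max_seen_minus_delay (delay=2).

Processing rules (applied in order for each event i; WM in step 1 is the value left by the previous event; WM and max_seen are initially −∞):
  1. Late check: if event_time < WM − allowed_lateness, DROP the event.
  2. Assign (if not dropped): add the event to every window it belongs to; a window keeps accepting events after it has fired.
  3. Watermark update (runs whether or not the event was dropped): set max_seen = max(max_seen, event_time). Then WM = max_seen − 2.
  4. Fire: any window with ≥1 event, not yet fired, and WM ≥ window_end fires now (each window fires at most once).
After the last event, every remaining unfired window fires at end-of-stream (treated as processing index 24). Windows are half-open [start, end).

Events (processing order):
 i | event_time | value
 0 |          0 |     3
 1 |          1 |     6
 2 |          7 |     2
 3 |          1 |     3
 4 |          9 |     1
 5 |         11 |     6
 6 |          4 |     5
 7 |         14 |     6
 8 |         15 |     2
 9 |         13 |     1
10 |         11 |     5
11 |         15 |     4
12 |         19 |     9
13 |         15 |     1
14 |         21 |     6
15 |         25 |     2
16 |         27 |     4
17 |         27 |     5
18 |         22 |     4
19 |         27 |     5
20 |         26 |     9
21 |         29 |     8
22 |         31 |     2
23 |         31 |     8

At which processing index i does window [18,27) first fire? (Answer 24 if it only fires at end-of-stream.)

i=0 t=0 v=3: → [0,9); WM=-2
i=1 t=1 v=6: → [0,9); WM=-1
i=2 t=7 v=2: → [0,9); WM=5
i=3 t=1 v=3: DROP (t<5-1); WM=5
i=4 t=9 v=1: → [9,18); WM=7
i=5 t=11 v=6: → [9,18); WM=9; [0,9) fires=3
i=6 t=4 v=5: DROP (t<9-1); WM=9
i=7 t=14 v=6: → [9,18); WM=12
i=8 t=15 v=2: → [9,18); WM=13
i=9 t=13 v=1: → [9,18); WM=13
i=10 t=11 v=5: DROP (t<13-1); WM=13
i=11 t=15 v=4: → [9,18); WM=13
i=12 t=19 v=9: → [18,27); WM=17
i=13 t=15 v=1: DROP (t<17-1); WM=17
i=14 t=21 v=6: → [18,27); WM=19; [9,18) fires=6
i=15 t=25 v=2: → [18,27); WM=23
i=16 t=27 v=4: → [27,36); WM=25
i=17 t=27 v=5: → [27,36); WM=25
i=18 t=22 v=4: DROP (t<25-1); WM=25
i=19 t=27 v=5: → [27,36); WM=25
i=20 t=26 v=9: → [18,27); WM=25
i=21 t=29 v=8: → [27,36); WM=27; [18,27) fires=4
i=22 t=31 v=2: → [27,36); WM=29
i=23 t=31 v=8: → [27,36); WM=29

21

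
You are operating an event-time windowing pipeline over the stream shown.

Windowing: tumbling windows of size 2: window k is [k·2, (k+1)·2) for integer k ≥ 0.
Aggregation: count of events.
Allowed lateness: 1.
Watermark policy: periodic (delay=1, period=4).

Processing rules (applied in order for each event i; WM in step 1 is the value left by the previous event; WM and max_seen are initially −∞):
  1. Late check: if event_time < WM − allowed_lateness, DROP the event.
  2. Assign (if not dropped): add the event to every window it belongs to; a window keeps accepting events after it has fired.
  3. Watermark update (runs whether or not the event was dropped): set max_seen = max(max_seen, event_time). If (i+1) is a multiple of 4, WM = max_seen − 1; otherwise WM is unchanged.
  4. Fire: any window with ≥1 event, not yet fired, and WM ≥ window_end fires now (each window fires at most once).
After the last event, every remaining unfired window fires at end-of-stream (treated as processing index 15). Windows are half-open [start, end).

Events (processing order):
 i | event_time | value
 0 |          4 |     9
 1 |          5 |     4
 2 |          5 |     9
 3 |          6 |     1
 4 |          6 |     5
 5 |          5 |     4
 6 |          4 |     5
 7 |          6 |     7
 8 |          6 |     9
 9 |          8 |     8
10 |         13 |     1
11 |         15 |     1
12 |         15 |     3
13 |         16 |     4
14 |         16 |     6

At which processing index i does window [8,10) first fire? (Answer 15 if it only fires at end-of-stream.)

i=0 t=4 v=9: → [4,6); WM=−∞
i=1 t=5 v=4: → [4,6); WM=−∞
i=2 t=5 v=9: → [4,6); WM=−∞
i=3 t=6 v=1: → [6,8); WM=5
i=4 t=6 v=5: → [6,8); WM=5
i=5 t=5 v=4: → [4,6); WM=5
i=6 t=4 v=5: → [4,6); WM=5
i=7 t=6 v=7: → [6,8); WM=5
i=8 t=6 v=9: → [6,8); WM=5
i=9 t=8 v=8: → [8,10); WM=5
i=10 t=13 v=1: → [12,14); WM=5
i=11 t=15 v=1: → [14,16); WM=14; [4,6) fires=5 [6,8) fires=4 [8,10) fires=1 [12,14) fires=1
i=12 t=15 v=3: → [14,16); WM=14
i=13 t=16 v=4: → [16,18); WM=14
i=14 t=16 v=6: → [16,18); WM=14

11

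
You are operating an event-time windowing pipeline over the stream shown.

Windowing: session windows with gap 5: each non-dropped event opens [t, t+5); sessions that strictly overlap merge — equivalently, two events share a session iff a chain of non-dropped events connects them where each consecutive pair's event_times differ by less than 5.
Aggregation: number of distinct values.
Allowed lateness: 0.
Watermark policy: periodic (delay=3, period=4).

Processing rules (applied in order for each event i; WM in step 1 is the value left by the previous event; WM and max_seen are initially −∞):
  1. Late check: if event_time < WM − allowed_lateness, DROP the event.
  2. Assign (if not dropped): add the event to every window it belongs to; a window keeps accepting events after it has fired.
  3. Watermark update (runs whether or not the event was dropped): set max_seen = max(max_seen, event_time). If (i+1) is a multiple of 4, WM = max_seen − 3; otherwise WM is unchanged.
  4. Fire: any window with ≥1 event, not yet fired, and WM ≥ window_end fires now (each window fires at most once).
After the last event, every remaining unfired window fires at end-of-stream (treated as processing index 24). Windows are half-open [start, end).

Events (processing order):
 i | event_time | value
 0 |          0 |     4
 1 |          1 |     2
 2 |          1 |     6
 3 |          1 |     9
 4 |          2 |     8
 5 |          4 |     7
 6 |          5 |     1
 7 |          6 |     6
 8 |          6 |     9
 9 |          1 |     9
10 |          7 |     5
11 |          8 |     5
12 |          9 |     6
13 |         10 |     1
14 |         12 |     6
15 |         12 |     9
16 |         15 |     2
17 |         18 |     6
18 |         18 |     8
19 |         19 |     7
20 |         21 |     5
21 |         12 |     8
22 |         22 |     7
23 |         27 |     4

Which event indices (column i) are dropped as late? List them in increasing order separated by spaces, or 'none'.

9 21

i=0 t=0 v=4: → [0,5); WM=−∞
i=1 t=1 v=2: → [0,6); WM=−∞
i=2 t=1 v=6: → [0,6); WM=−∞
i=3 t=1 v=9: → [0,6); WM=-2
i=4 t=2 v=8: → [0,7); WM=-2
i=5 t=4 v=7: → [0,9); WM=-2
i=6 t=5 v=1: → [0,10); WM=-2
i=7 t=6 v=6: → [0,11); WM=3
i=8 t=6 v=9: → [0,11); WM=3
i=9 t=1 v=9: DROP (t<3-0); WM=3
i=10 t=7 v=5: → [0,12); WM=3
i=11 t=8 v=5: → [0,13); WM=5
i=12 t=9 v=6: → [0,14); WM=5
i=13 t=10 v=1: → [0,15); WM=5
i=14 t=12 v=6: → [0,17); WM=5
i=15 t=12 v=9: → [0,17); WM=9
i=16 t=15 v=2: → [0,20); WM=9
i=17 t=18 v=6: → [0,23); WM=9
i=18 t=18 v=8: → [0,23); WM=9
i=19 t=19 v=7: → [0,24); WM=16
i=20 t=21 v=5: → [0,26); WM=16
i=21 t=12 v=8: DROP (t<16-0); WM=16
i=22 t=22 v=7: → [0,27); WM=16
i=23 t=27 v=4: → [27,32); WM=24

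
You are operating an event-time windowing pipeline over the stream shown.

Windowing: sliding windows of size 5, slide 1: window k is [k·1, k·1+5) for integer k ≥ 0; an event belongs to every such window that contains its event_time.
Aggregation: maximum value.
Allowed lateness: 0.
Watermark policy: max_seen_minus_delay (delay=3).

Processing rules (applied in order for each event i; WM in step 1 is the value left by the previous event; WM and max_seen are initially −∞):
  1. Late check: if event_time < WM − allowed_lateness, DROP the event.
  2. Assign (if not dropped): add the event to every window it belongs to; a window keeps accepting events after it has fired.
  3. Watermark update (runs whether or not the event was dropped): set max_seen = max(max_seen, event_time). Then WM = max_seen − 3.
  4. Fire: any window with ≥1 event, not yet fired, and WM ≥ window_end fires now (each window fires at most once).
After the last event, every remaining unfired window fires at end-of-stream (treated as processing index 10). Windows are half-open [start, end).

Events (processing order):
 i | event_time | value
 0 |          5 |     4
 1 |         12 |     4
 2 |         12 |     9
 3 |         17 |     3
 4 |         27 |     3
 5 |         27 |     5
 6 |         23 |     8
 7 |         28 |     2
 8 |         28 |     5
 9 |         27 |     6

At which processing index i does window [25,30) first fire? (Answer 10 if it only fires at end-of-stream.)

10

i=0 t=5 v=4: → [5,10),[4,9),[3,8),[2,7),[1,6); WM=2
i=1 t=12 v=4: → [12,17),[11,16),[10,15),[9,14),[8,13); WM=9; [1,6) fires=4 [2,7) fires=4 [3,8) fires=4 [4,9) fires=4
i=2 t=12 v=9: → [12,17),[11,16),[10,15),[9,14),[8,13); WM=9
i=3 t=17 v=3: → [17,22),[16,21),[15,20),[14,19),[13,18); WM=14; [5,10) fires=4 [8,13) fires=9 [9,14) fires=9
i=4 t=27 v=3: → [27,32),[26,31),[25,30),[24,29),[23,28); WM=24; [10,15) fires=9 [11,16) fires=9 [12,17) fires=9 [13,18) fires=3 [14,19) fires=3 [15,20) fires=3 [16,21) fires=3 [17,22) fires=3
i=5 t=27 v=5: → [27,32),[26,31),[25,30),[24,29),[23,28); WM=24
i=6 t=23 v=8: DROP (t<24-0); WM=24
i=7 t=28 v=2: → [28,33),[27,32),[26,31),[25,30),[24,29); WM=25
i=8 t=28 v=5: → [28,33),[27,32),[26,31),[25,30),[24,29); WM=25
i=9 t=27 v=6: → [27,32),[26,31),[25,30),[24,29),[23,28); WM=25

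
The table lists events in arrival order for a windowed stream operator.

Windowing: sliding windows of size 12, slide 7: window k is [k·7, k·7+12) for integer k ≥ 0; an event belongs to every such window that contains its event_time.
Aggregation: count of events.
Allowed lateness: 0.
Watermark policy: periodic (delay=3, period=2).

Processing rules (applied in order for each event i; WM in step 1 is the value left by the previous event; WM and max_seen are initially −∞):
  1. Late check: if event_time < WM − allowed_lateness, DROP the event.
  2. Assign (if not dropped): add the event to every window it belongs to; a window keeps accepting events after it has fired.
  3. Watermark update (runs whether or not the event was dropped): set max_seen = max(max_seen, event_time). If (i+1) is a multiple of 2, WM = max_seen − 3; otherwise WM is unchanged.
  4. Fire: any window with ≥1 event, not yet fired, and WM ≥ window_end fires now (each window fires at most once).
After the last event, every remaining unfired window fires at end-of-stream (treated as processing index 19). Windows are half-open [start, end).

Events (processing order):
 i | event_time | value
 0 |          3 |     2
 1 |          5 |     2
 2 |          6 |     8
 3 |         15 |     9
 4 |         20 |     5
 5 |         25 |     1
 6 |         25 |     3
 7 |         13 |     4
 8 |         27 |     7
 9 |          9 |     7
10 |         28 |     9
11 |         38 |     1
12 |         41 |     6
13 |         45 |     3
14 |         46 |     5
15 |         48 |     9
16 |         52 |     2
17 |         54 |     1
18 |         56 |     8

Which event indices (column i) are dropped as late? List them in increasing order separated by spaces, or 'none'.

7 9

i=0 t=3 v=2: → [0,12); WM=−∞
i=1 t=5 v=2: → [0,12); WM=2
i=2 t=6 v=8: → [0,12); WM=2
i=3 t=15 v=9: → [14,26),[7,19); WM=12; [0,12) fires=3
i=4 t=20 v=5: → [14,26); WM=12
i=5 t=25 v=1: → [21,33),[14,26); WM=22; [7,19) fires=1
i=6 t=25 v=3: → [21,33),[14,26); WM=22
i=7 t=13 v=4: DROP (t<22-0); WM=22
i=8 t=27 v=7: → [21,33); WM=22
i=9 t=9 v=7: DROP (t<22-0); WM=24
i=10 t=28 v=9: → [28,40),[21,33); WM=24
i=11 t=38 v=1: → [35,47),[28,40); WM=35; [14,26) fires=4 [21,33) fires=4
i=12 t=41 v=6: → [35,47); WM=35
i=13 t=45 v=3: → [42,54),[35,47); WM=42; [28,40) fires=2
i=14 t=46 v=5: → [42,54),[35,47); WM=42
i=15 t=48 v=9: → [42,54); WM=45
i=16 t=52 v=2: → [49,61),[42,54); WM=45
i=17 t=54 v=1: → [49,61); WM=51; [35,47) fires=4
i=18 t=56 v=8: → [56,68),[49,61); WM=51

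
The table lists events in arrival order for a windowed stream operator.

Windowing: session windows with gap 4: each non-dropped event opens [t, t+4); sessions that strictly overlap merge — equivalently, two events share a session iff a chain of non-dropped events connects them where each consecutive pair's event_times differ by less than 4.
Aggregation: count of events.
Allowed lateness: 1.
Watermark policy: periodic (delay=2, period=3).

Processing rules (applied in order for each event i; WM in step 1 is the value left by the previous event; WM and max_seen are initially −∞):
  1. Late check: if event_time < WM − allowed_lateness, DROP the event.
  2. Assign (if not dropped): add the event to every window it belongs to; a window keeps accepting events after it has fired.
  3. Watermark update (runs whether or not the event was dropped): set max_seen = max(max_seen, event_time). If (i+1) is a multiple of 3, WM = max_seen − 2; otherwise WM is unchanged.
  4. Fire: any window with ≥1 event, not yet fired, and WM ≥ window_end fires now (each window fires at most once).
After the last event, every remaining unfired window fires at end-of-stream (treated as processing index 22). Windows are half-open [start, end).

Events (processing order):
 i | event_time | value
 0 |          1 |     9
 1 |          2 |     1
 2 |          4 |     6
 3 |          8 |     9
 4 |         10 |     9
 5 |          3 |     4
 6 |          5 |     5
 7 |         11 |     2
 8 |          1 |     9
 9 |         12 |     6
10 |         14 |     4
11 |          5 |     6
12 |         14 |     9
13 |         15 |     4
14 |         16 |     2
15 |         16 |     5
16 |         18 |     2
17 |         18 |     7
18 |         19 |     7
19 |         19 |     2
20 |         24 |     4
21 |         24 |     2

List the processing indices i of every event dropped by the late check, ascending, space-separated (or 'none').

i=0 t=1 v=9: → [1,5); WM=−∞
i=1 t=2 v=1: → [1,6); WM=−∞
i=2 t=4 v=6: → [1,8); WM=2
i=3 t=8 v=9: → [8,12); WM=2
i=4 t=10 v=9: → [8,14); WM=2
i=5 t=3 v=4: → [1,8); WM=8
i=6 t=5 v=5: DROP (t<8-1); WM=8
i=7 t=11 v=2: → [8,15); WM=8
i=8 t=1 v=9: DROP (t<8-1); WM=9
i=9 t=12 v=6: → [8,16); WM=9
i=10 t=14 v=4: → [8,18); WM=9
i=11 t=5 v=6: DROP (t<9-1); WM=12
i=12 t=14 v=9: → [8,18); WM=12
i=13 t=15 v=4: → [8,19); WM=12
i=14 t=16 v=2: → [8,20); WM=14
i=15 t=16 v=5: → [8,20); WM=14
i=16 t=18 v=2: → [8,22); WM=14
i=17 t=18 v=7: → [8,22); WM=16
i=18 t=19 v=7: → [8,23); WM=16
i=19 t=19 v=2: → [8,23); WM=16
i=20 t=24 v=4: → [24,28); WM=22
i=21 t=24 v=2: → [24,28); WM=22

6 8 11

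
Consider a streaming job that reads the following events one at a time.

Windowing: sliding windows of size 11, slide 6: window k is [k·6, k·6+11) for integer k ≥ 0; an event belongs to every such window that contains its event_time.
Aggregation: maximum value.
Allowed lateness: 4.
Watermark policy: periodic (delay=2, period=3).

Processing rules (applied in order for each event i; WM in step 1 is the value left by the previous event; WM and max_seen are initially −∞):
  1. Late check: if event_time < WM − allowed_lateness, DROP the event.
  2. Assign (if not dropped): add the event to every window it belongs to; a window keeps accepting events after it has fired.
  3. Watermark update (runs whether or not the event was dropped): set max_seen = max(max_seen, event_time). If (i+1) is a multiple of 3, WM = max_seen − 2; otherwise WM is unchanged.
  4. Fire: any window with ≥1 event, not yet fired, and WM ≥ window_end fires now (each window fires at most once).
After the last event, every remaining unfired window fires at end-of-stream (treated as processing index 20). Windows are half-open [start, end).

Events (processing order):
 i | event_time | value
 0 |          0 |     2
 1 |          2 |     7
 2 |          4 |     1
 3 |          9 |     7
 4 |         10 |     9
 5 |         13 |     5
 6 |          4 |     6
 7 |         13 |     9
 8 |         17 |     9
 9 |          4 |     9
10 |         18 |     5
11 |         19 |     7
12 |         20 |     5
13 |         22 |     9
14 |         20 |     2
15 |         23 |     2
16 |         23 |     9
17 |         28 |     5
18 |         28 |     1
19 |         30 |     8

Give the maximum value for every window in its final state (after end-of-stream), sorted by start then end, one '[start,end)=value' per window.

[0,11)=9 [6,17)=9 [12,23)=9 [18,29)=9 [24,35)=8 [30,41)=8

i=0 t=0 v=2: → [0,11); WM=−∞
i=1 t=2 v=7: → [0,11); WM=−∞
i=2 t=4 v=1: → [0,11); WM=2
i=3 t=9 v=7: → [6,17),[0,11); WM=2
i=4 t=10 v=9: → [6,17),[0,11); WM=2
i=5 t=13 v=5: → [12,23),[6,17); WM=11; [0,11) fires=9
i=6 t=4 v=6: DROP (t<11-4); WM=11
i=7 t=13 v=9: → [12,23),[6,17); WM=11
i=8 t=17 v=9: → [12,23); WM=15
i=9 t=4 v=9: DROP (t<15-4); WM=15
i=10 t=18 v=5: → [18,29),[12,23); WM=15
i=11 t=19 v=7: → [18,29),[12,23); WM=17; [6,17) fires=9
i=12 t=20 v=5: → [18,29),[12,23); WM=17
i=13 t=22 v=9: → [18,29),[12,23); WM=17
i=14 t=20 v=2: → [18,29),[12,23); WM=20
i=15 t=23 v=2: → [18,29); WM=20
i=16 t=23 v=9: → [18,29); WM=20
i=17 t=28 v=5: → [24,35),[18,29); WM=26; [12,23) fires=9
i=18 t=28 v=1: → [24,35),[18,29); WM=26
i=19 t=30 v=8: → [30,41),[24,35); WM=26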